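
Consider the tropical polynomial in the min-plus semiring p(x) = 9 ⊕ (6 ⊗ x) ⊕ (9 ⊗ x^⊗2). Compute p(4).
p(4) = 9

A tropical monomial a ⊗ x^⊗i evaluates to a + i · x. Evaluating each term at x = 4:
  Term 0 contributes 9 + 0 · 4 = 9
  Term 1 contributes 6 + 1 · 4 = 10
  Term 2 contributes 9 + 2 · 4 = 17
p(4) = ⊕ of these = min[9, 10, 17] = 9.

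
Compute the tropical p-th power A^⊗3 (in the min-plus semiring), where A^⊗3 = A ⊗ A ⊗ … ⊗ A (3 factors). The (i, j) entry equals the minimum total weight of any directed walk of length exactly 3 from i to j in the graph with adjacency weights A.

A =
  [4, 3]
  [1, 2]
A^⊗3 =
  [6, 7]
  [5, 6]

Each entry (A^⊗3)_ij equals the minimum over all length-3 walks i = v_0 → v_1 → … → v_3 = j of Σ_t A[v_t][v_{t+1}]. For example, for (i, j) = (0, 1) we minimise over 4 possible intermediate vertex sequences; the minimum is 7, attained along the walk 0 → 1 → 0 → 1.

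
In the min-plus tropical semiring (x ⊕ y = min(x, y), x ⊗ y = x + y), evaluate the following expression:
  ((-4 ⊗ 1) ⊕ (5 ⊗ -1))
((-4 ⊗ 1) ⊕ (5 ⊗ -1)) = -3

Expand innermost to outermost. Recall ⊕ takes the minimum of its arguments and ⊗ takes their sum. Working out the expression ((-4 ⊗ 1) ⊕ (5 ⊗ -1)) gives -3.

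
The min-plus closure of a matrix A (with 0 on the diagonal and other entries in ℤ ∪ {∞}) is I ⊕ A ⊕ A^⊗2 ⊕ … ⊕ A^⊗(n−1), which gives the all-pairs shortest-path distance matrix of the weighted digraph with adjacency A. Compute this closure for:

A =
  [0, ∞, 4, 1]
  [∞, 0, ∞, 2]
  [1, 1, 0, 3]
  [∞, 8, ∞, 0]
Closure =
  [0, 5, 4, 1]
  [∞, 0, ∞, 2]
  [1, 1, 0, 2]
  [∞, 8, ∞, 0]

This is the Floyd-Warshall all-pairs shortest-path computation. For each intermediate vertex k = 0, 1, …, 3, update dist[i][j] ← min(dist[i][j], dist[i][k] + dist[k][j]). The final matrix gives, for each (i, j), the minimum total weight of any directed path from i to j (possibly empty when i = j).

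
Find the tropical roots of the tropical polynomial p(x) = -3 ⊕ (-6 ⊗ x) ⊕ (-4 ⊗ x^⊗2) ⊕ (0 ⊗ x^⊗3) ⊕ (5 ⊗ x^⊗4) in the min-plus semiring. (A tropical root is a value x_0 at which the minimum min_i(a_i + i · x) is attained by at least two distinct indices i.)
Roots: {-5, -4, -2, 3}

Each tropical root is a break point of the lower envelope of the lines y = a_i + i · x (there are 5 lines, with slopes 0, 1, ..., 4). Only the lines that attain the minimum somewhere contribute to roots; other lines are dominated. Here the surviving (envelope) indices are i = 4, i = 3, i = 2, i = 1, i = 0.
Intersections between consecutive envelope lines give the roots: for adjacent envelope indices i < j the intersection is x = (a_i − a_j) / (j − i). Reading off the sorted break points: {-5, -4, -2, 3}.
Verification: at each break x_0, at least two indices attain the minimum of min_i(a_i + i · x_0).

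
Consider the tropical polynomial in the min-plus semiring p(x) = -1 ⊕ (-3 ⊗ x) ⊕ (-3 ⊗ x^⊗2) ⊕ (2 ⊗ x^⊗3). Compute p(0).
p(0) = -3

A tropical monomial a ⊗ x^⊗i evaluates to a + i · x. Evaluating each term at x = 0:
  Term 0 contributes -1 + 0 · 0 = -1
  Term 1 contributes -3 + 1 · 0 = -3
  Term 2 contributes -3 + 2 · 0 = -3
  Term 3 contributes 2 + 3 · 0 = 2
p(0) = ⊕ of these = min[-1, -3, -3, 2] = -3.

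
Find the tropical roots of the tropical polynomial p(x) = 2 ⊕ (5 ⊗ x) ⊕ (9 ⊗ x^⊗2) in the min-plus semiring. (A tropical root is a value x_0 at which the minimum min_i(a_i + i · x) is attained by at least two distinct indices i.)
Roots: {-4, -3}

Each tropical root is a break point of the lower envelope of the lines y = a_i + i · x (there are 3 lines, with slopes 0, 1, ..., 2). Only the lines that attain the minimum somewhere contribute to roots; other lines are dominated. Here the surviving (envelope) indices are i = 2, i = 1, i = 0.
Intersections between consecutive envelope lines give the roots: for adjacent envelope indices i < j the intersection is x = (a_i − a_j) / (j − i). Reading off the sorted break points: {-4, -3}.
Verification: at each break x_0, at least two indices attain the minimum of min_i(a_i + i · x_0).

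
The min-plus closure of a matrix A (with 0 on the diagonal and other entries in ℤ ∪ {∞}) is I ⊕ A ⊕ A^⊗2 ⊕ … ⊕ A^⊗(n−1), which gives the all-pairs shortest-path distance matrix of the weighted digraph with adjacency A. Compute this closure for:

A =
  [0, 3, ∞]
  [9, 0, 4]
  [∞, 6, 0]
Closure =
  [0, 3, 7]
  [9, 0, 4]
  [15, 6, 0]

This is the Floyd-Warshall all-pairs shortest-path computation. For each intermediate vertex k = 0, 1, …, 2, update dist[i][j] ← min(dist[i][j], dist[i][k] + dist[k][j]). The final matrix gives, for each (i, j), the minimum total weight of any directed path from i to j (possibly empty when i = j).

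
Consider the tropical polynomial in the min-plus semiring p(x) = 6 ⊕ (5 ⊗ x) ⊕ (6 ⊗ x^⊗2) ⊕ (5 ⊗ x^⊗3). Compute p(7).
p(7) = 6

A tropical monomial a ⊗ x^⊗i evaluates to a + i · x. Evaluating each term at x = 7:
  Term 0 contributes 6 + 0 · 7 = 6
  Term 1 contributes 5 + 1 · 7 = 12
  Term 2 contributes 6 + 2 · 7 = 20
  Term 3 contributes 5 + 3 · 7 = 26
p(7) = ⊕ of these = min[6, 12, 20, 26] = 6.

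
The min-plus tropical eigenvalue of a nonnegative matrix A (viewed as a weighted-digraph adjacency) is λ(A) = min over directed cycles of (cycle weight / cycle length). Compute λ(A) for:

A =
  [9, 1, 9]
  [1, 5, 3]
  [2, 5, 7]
λ(A) = 1

Enumerate directed cycles and compute their means (weight / length). Sample:
  cycle 0 → 0: weight = 9, length = 1, mean = 9/1 ≈ 9.000
  cycle 1 → 1: weight = 5, length = 1, mean = 5/1 ≈ 5.000
  cycle 2 → 2: weight = 7, length = 1, mean = 7/1 ≈ 7.000
  cycle 0 → 1 → 0: weight = 2, length = 2, mean = 2/2 ≈ 1.000
  cycle 0 → 2 → 0: weight = 11, length = 2, mean = 11/2 ≈ 5.500
  cycle 1 → 0 → 1: weight = 2, length = 2, mean = 2/2 ≈ 1.000
Minimum mean = 1.000, attained e.g. along the cycle 0 → 1 → 0 with weight 2 and length 2. So λ(A) = 2/2 = 1.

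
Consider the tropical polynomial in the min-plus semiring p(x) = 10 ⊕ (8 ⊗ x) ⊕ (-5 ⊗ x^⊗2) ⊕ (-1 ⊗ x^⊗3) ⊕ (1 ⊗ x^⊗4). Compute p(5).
p(5) = 5

A tropical monomial a ⊗ x^⊗i evaluates to a + i · x. Evaluating each term at x = 5:
  Term 0 contributes 10 + 0 · 5 = 10
  Term 1 contributes 8 + 1 · 5 = 13
  Term 2 contributes -5 + 2 · 5 = 5
  Term 3 contributes -1 + 3 · 5 = 14
  Term 4 contributes 1 + 4 · 5 = 21
p(5) = ⊕ of these = min[10, 13, 5, 14, 21] = 5.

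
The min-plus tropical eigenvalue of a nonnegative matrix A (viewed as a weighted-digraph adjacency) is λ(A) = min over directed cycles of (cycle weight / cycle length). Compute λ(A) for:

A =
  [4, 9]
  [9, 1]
λ(A) = 1

Enumerate directed cycles and compute their means (weight / length). Sample:
  cycle 0 → 0: weight = 4, length = 1, mean = 4/1 ≈ 4.000
  cycle 1 → 1: weight = 1, length = 1, mean = 1/1 ≈ 1.000
  cycle 0 → 1 → 0: weight = 18, length = 2, mean = 18/2 ≈ 9.000
  cycle 1 → 0 → 1: weight = 18, length = 2, mean = 18/2 ≈ 9.000
Minimum mean = 1.000, attained e.g. along the cycle 1 → 1 with weight 1 and length 1. So λ(A) = 1/1 = 1.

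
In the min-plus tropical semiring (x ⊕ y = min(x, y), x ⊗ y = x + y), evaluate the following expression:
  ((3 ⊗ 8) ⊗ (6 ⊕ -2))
((3 ⊗ 8) ⊗ (6 ⊕ -2)) = 9

Expand innermost to outermost. Recall ⊕ takes the minimum of its arguments and ⊗ takes their sum. Working out the expression ((3 ⊗ 8) ⊗ (6 ⊕ -2)) gives 9.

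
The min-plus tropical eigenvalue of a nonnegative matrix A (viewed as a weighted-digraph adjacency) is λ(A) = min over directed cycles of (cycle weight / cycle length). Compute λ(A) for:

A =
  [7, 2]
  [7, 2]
λ(A) = 2

Enumerate directed cycles and compute their means (weight / length). Sample:
  cycle 0 → 0: weight = 7, length = 1, mean = 7/1 ≈ 7.000
  cycle 1 → 1: weight = 2, length = 1, mean = 2/1 ≈ 2.000
  cycle 0 → 1 → 0: weight = 9, length = 2, mean = 9/2 ≈ 4.500
  cycle 1 → 0 → 1: weight = 9, length = 2, mean = 9/2 ≈ 4.500
Minimum mean = 2.000, attained e.g. along the cycle 1 → 1 with weight 2 and length 1. So λ(A) = 2/1 = 2.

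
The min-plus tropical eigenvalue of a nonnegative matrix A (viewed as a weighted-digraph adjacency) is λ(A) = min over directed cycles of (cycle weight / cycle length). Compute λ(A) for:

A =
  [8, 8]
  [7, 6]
λ(A) = 6

Enumerate directed cycles and compute their means (weight / length). Sample:
  cycle 0 → 0: weight = 8, length = 1, mean = 8/1 ≈ 8.000
  cycle 1 → 1: weight = 6, length = 1, mean = 6/1 ≈ 6.000
  cycle 0 → 1 → 0: weight = 15, length = 2, mean = 15/2 ≈ 7.500
  cycle 1 → 0 → 1: weight = 15, length = 2, mean = 15/2 ≈ 7.500
Minimum mean = 6.000, attained e.g. along the cycle 1 → 1 with weight 6 and length 1. So λ(A) = 6/1 = 6.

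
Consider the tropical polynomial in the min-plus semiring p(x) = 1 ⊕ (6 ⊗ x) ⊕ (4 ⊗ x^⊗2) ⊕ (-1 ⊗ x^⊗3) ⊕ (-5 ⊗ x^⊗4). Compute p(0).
p(0) = -5

A tropical monomial a ⊗ x^⊗i evaluates to a + i · x. Evaluating each term at x = 0:
  Term 0 contributes 1 + 0 · 0 = 1
  Term 1 contributes 6 + 1 · 0 = 6
  Term 2 contributes 4 + 2 · 0 = 4
  Term 3 contributes -1 + 3 · 0 = -1
  Term 4 contributes -5 + 4 · 0 = -5
p(0) = ⊕ of these = min[1, 6, 4, -1, -5] = -5.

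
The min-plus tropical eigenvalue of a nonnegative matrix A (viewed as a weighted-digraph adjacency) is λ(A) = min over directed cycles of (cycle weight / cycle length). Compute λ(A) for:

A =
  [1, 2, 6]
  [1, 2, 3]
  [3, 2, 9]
λ(A) = 1

Enumerate directed cycles and compute their means (weight / length). Sample:
  cycle 0 → 0: weight = 1, length = 1, mean = 1/1 ≈ 1.000
  cycle 1 → 1: weight = 2, length = 1, mean = 2/1 ≈ 2.000
  cycle 2 → 2: weight = 9, length = 1, mean = 9/1 ≈ 9.000
  cycle 0 → 1 → 0: weight = 3, length = 2, mean = 3/2 ≈ 1.500
  cycle 0 → 2 → 0: weight = 9, length = 2, mean = 9/2 ≈ 4.500
  cycle 1 → 0 → 1: weight = 3, length = 2, mean = 3/2 ≈ 1.500
Minimum mean = 1.000, attained e.g. along the cycle 0 → 0 with weight 1 and length 1. So λ(A) = 1/1 = 1.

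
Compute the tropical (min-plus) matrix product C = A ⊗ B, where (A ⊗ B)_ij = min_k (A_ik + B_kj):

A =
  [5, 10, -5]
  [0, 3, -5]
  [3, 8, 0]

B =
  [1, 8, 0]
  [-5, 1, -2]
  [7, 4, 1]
A ⊗ B =
  [2, -1, -4]
  [-2, -1, -4]
  [3, 4, 1]

Apply the min-plus product entry-by-entry:
  C[0][0] = min over k of (A[0][0] + B[0][0] = 5 + 1 = 6, A[0][1] + B[1][0] = 10 + -5 = 5, A[0][2] + B[2][0] = -5 + 7 = 2) = 2 (attained at k = 2)
  C[0][1] = min over k of (A[0][0] + B[0][1] = 5 + 8 = 13, A[0][1] + B[1][1] = 10 + 1 = 11, A[0][2] + B[2][1] = -5 + 4 = -1) = -1 (attained at k = 2)
  C[0][2] = min over k of (A[0][0] + B[0][2] = 5 + 0 = 5, A[0][1] + B[1][2] = 10 + -2 = 8, A[0][2] + B[2][2] = -5 + 1 = -4) = -4 (attained at k = 2)
  C[1][0] = min over k of (A[1][0] + B[0][0] = 0 + 1 = 1, A[1][1] + B[1][0] = 3 + -5 = -2, A[1][2] + B[2][0] = -5 + 7 = 2) = -2 (attained at k = 1)
  C[1][1] = min over k of (A[1][0] + B[0][1] = 0 + 8 = 8, A[1][1] + B[1][1] = 3 + 1 = 4, A[1][2] + B[2][1] = -5 + 4 = -1) = -1 (attained at k = 2)
  C[1][2] = min over k of (A[1][0] + B[0][2] = 0 + 0 = 0, A[1][1] + B[1][2] = 3 + -2 = 1, A[1][2] + B[2][2] = -5 + 1 = -4) = -4 (attained at k = 2)
  C[2][0] = min over k of (A[2][0] + B[0][0] = 3 + 1 = 4, A[2][1] + B[1][0] = 8 + -5 = 3, A[2][2] + B[2][0] = 0 + 7 = 7) = 3 (attained at k = 1)
  C[2][1] = min over k of (A[2][0] + B[0][1] = 3 + 8 = 11, A[2][1] + B[1][1] = 8 + 1 = 9, A[2][2] + B[2][1] = 0 + 4 = 4) = 4 (attained at k = 2)
  C[2][2] = min over k of (A[2][0] + B[0][2] = 3 + 0 = 3, A[2][1] + B[1][2] = 8 + -2 = 6, A[2][2] + B[2][2] = 0 + 1 = 1) = 1 (attained at k = 2)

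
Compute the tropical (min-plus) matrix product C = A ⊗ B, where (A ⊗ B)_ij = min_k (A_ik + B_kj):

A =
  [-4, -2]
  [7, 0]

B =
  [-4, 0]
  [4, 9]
A ⊗ B =
  [-8, -4]
  [3, 7]

Apply the min-plus product entry-by-entry:
  C[0][0] = min over k of (A[0][0] + B[0][0] = -4 + -4 = -8, A[0][1] + B[1][0] = -2 + 4 = 2) = -8 (attained at k = 0)
  C[0][1] = min over k of (A[0][0] + B[0][1] = -4 + 0 = -4, A[0][1] + B[1][1] = -2 + 9 = 7) = -4 (attained at k = 0)
  C[1][0] = min over k of (A[1][0] + B[0][0] = 7 + -4 = 3, A[1][1] + B[1][0] = 0 + 4 = 4) = 3 (attained at k = 0)
  C[1][1] = min over k of (A[1][0] + B[0][1] = 7 + 0 = 7, A[1][1] + B[1][1] = 0 + 9 = 9) = 7 (attained at k = 0)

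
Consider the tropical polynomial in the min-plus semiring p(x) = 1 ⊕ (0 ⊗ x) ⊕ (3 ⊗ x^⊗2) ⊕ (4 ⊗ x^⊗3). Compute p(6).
p(6) = 1

A tropical monomial a ⊗ x^⊗i evaluates to a + i · x. Evaluating each term at x = 6:
  Term 0 contributes 1 + 0 · 6 = 1
  Term 1 contributes 0 + 1 · 6 = 6
  Term 2 contributes 3 + 2 · 6 = 15
  Term 3 contributes 4 + 3 · 6 = 22
p(6) = ⊕ of these = min[1, 6, 15, 22] = 1.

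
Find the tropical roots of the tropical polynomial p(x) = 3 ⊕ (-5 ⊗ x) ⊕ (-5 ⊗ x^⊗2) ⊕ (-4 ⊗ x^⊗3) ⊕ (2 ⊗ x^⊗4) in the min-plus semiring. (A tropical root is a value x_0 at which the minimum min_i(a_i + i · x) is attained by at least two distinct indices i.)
Roots: {-6, -1, 0, 8}

Each tropical root is a break point of the lower envelope of the lines y = a_i + i · x (there are 5 lines, with slopes 0, 1, ..., 4). Only the lines that attain the minimum somewhere contribute to roots; other lines are dominated. Here the surviving (envelope) indices are i = 4, i = 3, i = 2, i = 1, i = 0.
Intersections between consecutive envelope lines give the roots: for adjacent envelope indices i < j the intersection is x = (a_i − a_j) / (j − i). Reading off the sorted break points: {-6, -1, 0, 8}.
Verification: at each break x_0, at least two indices attain the minimum of min_i(a_i + i · x_0).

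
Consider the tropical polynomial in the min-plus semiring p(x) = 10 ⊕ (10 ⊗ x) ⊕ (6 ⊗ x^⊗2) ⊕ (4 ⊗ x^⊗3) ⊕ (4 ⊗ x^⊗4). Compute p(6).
p(6) = 10

A tropical monomial a ⊗ x^⊗i evaluates to a + i · x. Evaluating each term at x = 6:
  Term 0 contributes 10 + 0 · 6 = 10
  Term 1 contributes 10 + 1 · 6 = 16
  Term 2 contributes 6 + 2 · 6 = 18
  Term 3 contributes 4 + 3 · 6 = 22
  Term 4 contributes 4 + 4 · 6 = 28
p(6) = ⊕ of these = min[10, 16, 18, 22, 28] = 10.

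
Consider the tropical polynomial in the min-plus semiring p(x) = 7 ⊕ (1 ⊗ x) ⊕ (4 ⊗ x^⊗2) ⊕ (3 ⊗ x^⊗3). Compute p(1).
p(1) = 2

A tropical monomial a ⊗ x^⊗i evaluates to a + i · x. Evaluating each term at x = 1:
  Term 0 contributes 7 + 0 · 1 = 7
  Term 1 contributes 1 + 1 · 1 = 2
  Term 2 contributes 4 + 2 · 1 = 6
  Term 3 contributes 3 + 3 · 1 = 6
p(1) = ⊕ of these = min[7, 2, 6, 6] = 2.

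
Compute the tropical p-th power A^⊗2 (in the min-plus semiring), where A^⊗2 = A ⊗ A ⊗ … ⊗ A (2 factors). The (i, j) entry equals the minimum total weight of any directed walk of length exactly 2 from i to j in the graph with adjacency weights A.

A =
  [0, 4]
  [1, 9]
A^⊗2 =
  [0, 4]
  [1, 5]

Each entry (A^⊗2)_ij equals the minimum over all length-2 walks i = v_0 → v_1 → … → v_2 = j of Σ_t A[v_t][v_{t+1}]. For example, for (i, j) = (0, 1) we minimise over 2 possible intermediate vertex sequences; the minimum is 4, attained along the walk 0 → 0 → 1.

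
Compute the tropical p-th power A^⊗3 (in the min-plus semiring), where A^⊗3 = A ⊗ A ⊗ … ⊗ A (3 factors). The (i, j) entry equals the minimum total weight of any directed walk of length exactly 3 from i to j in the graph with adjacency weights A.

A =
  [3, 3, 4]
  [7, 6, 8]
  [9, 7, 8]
A^⊗3 =
  [9, 9, 10]
  [13, 13, 14]
  [15, 15, 16]

Each entry (A^⊗3)_ij equals the minimum over all length-3 walks i = v_0 → v_1 → … → v_3 = j of Σ_t A[v_t][v_{t+1}]. For example, for (i, j) = (0, 2) we minimise over 9 possible intermediate vertex sequences; the minimum is 10, attained along the walk 0 → 0 → 0 → 2.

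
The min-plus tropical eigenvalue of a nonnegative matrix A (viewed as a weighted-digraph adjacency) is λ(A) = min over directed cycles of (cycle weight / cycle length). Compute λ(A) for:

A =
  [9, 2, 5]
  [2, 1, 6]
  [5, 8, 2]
λ(A) = 1

Enumerate directed cycles and compute their means (weight / length). Sample:
  cycle 0 → 0: weight = 9, length = 1, mean = 9/1 ≈ 9.000
  cycle 1 → 1: weight = 1, length = 1, mean = 1/1 ≈ 1.000
  cycle 2 → 2: weight = 2, length = 1, mean = 2/1 ≈ 2.000
  cycle 0 → 1 → 0: weight = 4, length = 2, mean = 4/2 ≈ 2.000
  cycle 0 → 2 → 0: weight = 10, length = 2, mean = 10/2 ≈ 5.000
  cycle 1 → 0 → 1: weight = 4, length = 2, mean = 4/2 ≈ 2.000
Minimum mean = 1.000, attained e.g. along the cycle 1 → 1 with weight 1 and length 1. So λ(A) = 1/1 = 1.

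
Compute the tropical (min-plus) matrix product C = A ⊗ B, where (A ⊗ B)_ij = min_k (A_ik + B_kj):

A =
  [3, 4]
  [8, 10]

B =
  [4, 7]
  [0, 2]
A ⊗ B =
  [4, 6]
  [10, 12]

Apply the min-plus product entry-by-entry:
  C[0][0] = min over k of (A[0][0] + B[0][0] = 3 + 4 = 7, A[0][1] + B[1][0] = 4 + 0 = 4) = 4 (attained at k = 1)
  C[0][1] = min over k of (A[0][0] + B[0][1] = 3 + 7 = 10, A[0][1] + B[1][1] = 4 + 2 = 6) = 6 (attained at k = 1)
  C[1][0] = min over k of (A[1][0] + B[0][0] = 8 + 4 = 12, A[1][1] + B[1][0] = 10 + 0 = 10) = 10 (attained at k = 1)
  C[1][1] = min over k of (A[1][0] + B[0][1] = 8 + 7 = 15, A[1][1] + B[1][1] = 10 + 2 = 12) = 12 (attained at k = 1)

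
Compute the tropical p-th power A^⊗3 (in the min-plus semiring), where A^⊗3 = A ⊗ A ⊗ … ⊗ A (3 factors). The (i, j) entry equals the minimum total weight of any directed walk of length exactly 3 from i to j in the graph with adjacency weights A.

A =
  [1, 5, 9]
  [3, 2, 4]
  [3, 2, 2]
A^⊗3 =
  [3, 7, 10]
  [5, 6, 8]
  [5, 6, 6]

Each entry (A^⊗3)_ij equals the minimum over all length-3 walks i = v_0 → v_1 → … → v_3 = j of Σ_t A[v_t][v_{t+1}]. For example, for (i, j) = (0, 2) we minimise over 9 possible intermediate vertex sequences; the minimum is 10, attained along the walk 0 → 0 → 1 → 2.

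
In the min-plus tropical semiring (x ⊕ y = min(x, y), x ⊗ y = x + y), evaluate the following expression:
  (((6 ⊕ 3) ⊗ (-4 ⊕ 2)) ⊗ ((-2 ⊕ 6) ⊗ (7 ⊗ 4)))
(((6 ⊕ 3) ⊗ (-4 ⊕ 2)) ⊗ ((-2 ⊕ 6) ⊗ (7 ⊗ 4))) = 8

Expand innermost to outermost. Recall ⊕ takes the minimum of its arguments and ⊗ takes their sum. Working out the expression (((6 ⊕ 3) ⊗ (-4 ⊕ 2)) ⊗ ((-2 ⊕ 6) ⊗ (7 ⊗ 4))) gives 8.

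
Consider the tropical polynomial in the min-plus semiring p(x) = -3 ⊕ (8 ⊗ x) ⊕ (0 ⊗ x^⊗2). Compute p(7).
p(7) = -3

A tropical monomial a ⊗ x^⊗i evaluates to a + i · x. Evaluating each term at x = 7:
  Term 0 contributes -3 + 0 · 7 = -3
  Term 1 contributes 8 + 1 · 7 = 15
  Term 2 contributes 0 + 2 · 7 = 14
p(7) = ⊕ of these = min[-3, 15, 14] = -3.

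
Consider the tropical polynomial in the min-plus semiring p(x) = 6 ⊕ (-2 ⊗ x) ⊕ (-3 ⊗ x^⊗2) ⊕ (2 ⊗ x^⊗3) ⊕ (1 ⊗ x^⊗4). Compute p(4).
p(4) = 2

A tropical monomial a ⊗ x^⊗i evaluates to a + i · x. Evaluating each term at x = 4:
  Term 0 contributes 6 + 0 · 4 = 6
  Term 1 contributes -2 + 1 · 4 = 2
  Term 2 contributes -3 + 2 · 4 = 5
  Term 3 contributes 2 + 3 · 4 = 14
  Term 4 contributes 1 + 4 · 4 = 17
p(4) = ⊕ of these = min[6, 2, 5, 14, 17] = 2.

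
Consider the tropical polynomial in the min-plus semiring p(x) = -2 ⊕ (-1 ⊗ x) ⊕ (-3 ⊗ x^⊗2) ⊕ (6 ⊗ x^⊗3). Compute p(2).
p(2) = -2

A tropical monomial a ⊗ x^⊗i evaluates to a + i · x. Evaluating each term at x = 2:
  Term 0 contributes -2 + 0 · 2 = -2
  Term 1 contributes -1 + 1 · 2 = 1
  Term 2 contributes -3 + 2 · 2 = 1
  Term 3 contributes 6 + 3 · 2 = 12
p(2) = ⊕ of these = min[-2, 1, 1, 12] = -2.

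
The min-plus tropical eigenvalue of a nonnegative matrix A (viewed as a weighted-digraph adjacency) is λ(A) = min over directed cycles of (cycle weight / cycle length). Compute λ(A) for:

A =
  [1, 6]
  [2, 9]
λ(A) = 1

Enumerate directed cycles and compute their means (weight / length). Sample:
  cycle 0 → 0: weight = 1, length = 1, mean = 1/1 ≈ 1.000
  cycle 1 → 1: weight = 9, length = 1, mean = 9/1 ≈ 9.000
  cycle 0 → 1 → 0: weight = 8, length = 2, mean = 8/2 ≈ 4.000
  cycle 1 → 0 → 1: weight = 8, length = 2, mean = 8/2 ≈ 4.000
Minimum mean = 1.000, attained e.g. along the cycle 0 → 0 with weight 1 and length 1. So λ(A) = 1/1 = 1.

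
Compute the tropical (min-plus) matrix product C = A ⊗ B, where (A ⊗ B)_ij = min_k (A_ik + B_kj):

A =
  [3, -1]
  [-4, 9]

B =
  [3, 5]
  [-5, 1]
A ⊗ B =
  [-6, 0]
  [-1, 1]

Apply the min-plus product entry-by-entry:
  C[0][0] = min over k of (A[0][0] + B[0][0] = 3 + 3 = 6, A[0][1] + B[1][0] = -1 + -5 = -6) = -6 (attained at k = 1)
  C[0][1] = min over k of (A[0][0] + B[0][1] = 3 + 5 = 8, A[0][1] + B[1][1] = -1 + 1 = 0) = 0 (attained at k = 1)
  C[1][0] = min over k of (A[1][0] + B[0][0] = -4 + 3 = -1, A[1][1] + B[1][0] = 9 + -5 = 4) = -1 (attained at k = 0)
  C[1][1] = min over k of (A[1][0] + B[0][1] = -4 + 5 = 1, A[1][1] + B[1][1] = 9 + 1 = 10) = 1 (attained at k = 0)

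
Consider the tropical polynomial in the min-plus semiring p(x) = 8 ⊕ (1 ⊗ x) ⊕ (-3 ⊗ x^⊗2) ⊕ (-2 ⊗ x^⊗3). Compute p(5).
p(5) = 6

A tropical monomial a ⊗ x^⊗i evaluates to a + i · x. Evaluating each term at x = 5:
  Term 0 contributes 8 + 0 · 5 = 8
  Term 1 contributes 1 + 1 · 5 = 6
  Term 2 contributes -3 + 2 · 5 = 7
  Term 3 contributes -2 + 3 · 5 = 13
p(5) = ⊕ of these = min[8, 6, 7, 13] = 6.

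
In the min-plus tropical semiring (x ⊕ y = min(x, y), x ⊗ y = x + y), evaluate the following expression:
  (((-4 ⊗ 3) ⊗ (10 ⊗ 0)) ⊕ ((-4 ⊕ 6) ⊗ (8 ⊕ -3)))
(((-4 ⊗ 3) ⊗ (10 ⊗ 0)) ⊕ ((-4 ⊕ 6) ⊗ (8 ⊕ -3))) = -7

Expand innermost to outermost. Recall ⊕ takes the minimum of its arguments and ⊗ takes their sum. Working out the expression (((-4 ⊗ 3) ⊗ (10 ⊗ 0)) ⊕ ((-4 ⊕ 6) ⊗ (8 ⊕ -3))) gives -7.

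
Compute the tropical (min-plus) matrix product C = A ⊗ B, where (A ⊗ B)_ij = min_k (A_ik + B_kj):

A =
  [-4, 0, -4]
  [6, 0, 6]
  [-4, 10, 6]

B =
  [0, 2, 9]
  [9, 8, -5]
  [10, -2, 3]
A ⊗ B =
  [-4, -6, -5]
  [6, 4, -5]
  [-4, -2, 5]

Apply the min-plus product entry-by-entry:
  C[0][0] = min over k of (A[0][0] + B[0][0] = -4 + 0 = -4, A[0][1] + B[1][0] = 0 + 9 = 9, A[0][2] + B[2][0] = -4 + 10 = 6) = -4 (attained at k = 0)
  C[0][1] = min over k of (A[0][0] + B[0][1] = -4 + 2 = -2, A[0][1] + B[1][1] = 0 + 8 = 8, A[0][2] + B[2][1] = -4 + -2 = -6) = -6 (attained at k = 2)
  C[0][2] = min over k of (A[0][0] + B[0][2] = -4 + 9 = 5, A[0][1] + B[1][2] = 0 + -5 = -5, A[0][2] + B[2][2] = -4 + 3 = -1) = -5 (attained at k = 1)
  C[1][0] = min over k of (A[1][0] + B[0][0] = 6 + 0 = 6, A[1][1] + B[1][0] = 0 + 9 = 9, A[1][2] + B[2][0] = 6 + 10 = 16) = 6 (attained at k = 0)
  C[1][1] = min over k of (A[1][0] + B[0][1] = 6 + 2 = 8, A[1][1] + B[1][1] = 0 + 8 = 8, A[1][2] + B[2][1] = 6 + -2 = 4) = 4 (attained at k = 2)
  C[1][2] = min over k of (A[1][0] + B[0][2] = 6 + 9 = 15, A[1][1] + B[1][2] = 0 + -5 = -5, A[1][2] + B[2][2] = 6 + 3 = 9) = -5 (attained at k = 1)
  C[2][0] = min over k of (A[2][0] + B[0][0] = -4 + 0 = -4, A[2][1] + B[1][0] = 10 + 9 = 19, A[2][2] + B[2][0] = 6 + 10 = 16) = -4 (attained at k = 0)
  C[2][1] = min over k of (A[2][0] + B[0][1] = -4 + 2 = -2, A[2][1] + B[1][1] = 10 + 8 = 18, A[2][2] + B[2][1] = 6 + -2 = 4) = -2 (attained at k = 0)
  C[2][2] = min over k of (A[2][0] + B[0][2] = -4 + 9 = 5, A[2][1] + B[1][2] = 10 + -5 = 5, A[2][2] + B[2][2] = 6 + 3 = 9) = 5 (attained at k = 0)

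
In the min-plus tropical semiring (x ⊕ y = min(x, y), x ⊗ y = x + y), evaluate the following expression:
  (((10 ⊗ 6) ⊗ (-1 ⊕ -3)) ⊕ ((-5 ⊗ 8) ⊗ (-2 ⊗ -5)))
(((10 ⊗ 6) ⊗ (-1 ⊕ -3)) ⊕ ((-5 ⊗ 8) ⊗ (-2 ⊗ -5))) = -4

Expand innermost to outermost. Recall ⊕ takes the minimum of its arguments and ⊗ takes their sum. Working out the expression (((10 ⊗ 6) ⊗ (-1 ⊕ -3)) ⊕ ((-5 ⊗ 8) ⊗ (-2 ⊗ -5))) gives -4.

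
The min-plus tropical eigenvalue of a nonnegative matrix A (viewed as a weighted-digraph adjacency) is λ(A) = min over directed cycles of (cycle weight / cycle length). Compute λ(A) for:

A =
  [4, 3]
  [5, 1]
λ(A) = 1

Enumerate directed cycles and compute their means (weight / length). Sample:
  cycle 0 → 0: weight = 4, length = 1, mean = 4/1 ≈ 4.000
  cycle 1 → 1: weight = 1, length = 1, mean = 1/1 ≈ 1.000
  cycle 0 → 1 → 0: weight = 8, length = 2, mean = 8/2 ≈ 4.000
  cycle 1 → 0 → 1: weight = 8, length = 2, mean = 8/2 ≈ 4.000
Minimum mean = 1.000, attained e.g. along the cycle 1 → 1 with weight 1 and length 1. So λ(A) = 1/1 = 1.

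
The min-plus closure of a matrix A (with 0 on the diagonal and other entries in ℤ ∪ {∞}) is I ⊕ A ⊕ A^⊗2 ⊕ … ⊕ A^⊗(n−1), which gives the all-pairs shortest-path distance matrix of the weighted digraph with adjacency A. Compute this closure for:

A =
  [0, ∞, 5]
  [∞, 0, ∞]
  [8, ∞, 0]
Closure =
  [0, ∞, 5]
  [∞, 0, ∞]
  [8, ∞, 0]

This is the Floyd-Warshall all-pairs shortest-path computation. For each intermediate vertex k = 0, 1, …, 2, update dist[i][j] ← min(dist[i][j], dist[i][k] + dist[k][j]). The final matrix gives, for each (i, j), the minimum total weight of any directed path from i to j (possibly empty when i = j).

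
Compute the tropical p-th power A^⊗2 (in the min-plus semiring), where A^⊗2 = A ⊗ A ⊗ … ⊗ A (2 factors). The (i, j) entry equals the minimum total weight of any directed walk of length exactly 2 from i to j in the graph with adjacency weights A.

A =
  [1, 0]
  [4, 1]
A^⊗2 =
  [2, 1]
  [5, 2]

Each entry (A^⊗2)_ij equals the minimum over all length-2 walks i = v_0 → v_1 → … → v_2 = j of Σ_t A[v_t][v_{t+1}]. For example, for (i, j) = (0, 1) we minimise over 2 possible intermediate vertex sequences; the minimum is 1, attained along the walk 0 → 0 → 1.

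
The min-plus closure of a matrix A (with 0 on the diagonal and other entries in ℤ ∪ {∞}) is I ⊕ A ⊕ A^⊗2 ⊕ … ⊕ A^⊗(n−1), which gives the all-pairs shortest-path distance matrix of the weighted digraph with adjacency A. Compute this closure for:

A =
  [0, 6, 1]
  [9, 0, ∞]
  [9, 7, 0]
Closure =
  [0, 6, 1]
  [9, 0, 10]
  [9, 7, 0]

This is the Floyd-Warshall all-pairs shortest-path computation. For each intermediate vertex k = 0, 1, …, 2, update dist[i][j] ← min(dist[i][j], dist[i][k] + dist[k][j]). The final matrix gives, for each (i, j), the minimum total weight of any directed path from i to j (possibly empty when i = j).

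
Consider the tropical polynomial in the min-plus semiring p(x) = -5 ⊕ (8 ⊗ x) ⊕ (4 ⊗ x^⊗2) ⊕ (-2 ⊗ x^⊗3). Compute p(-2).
p(-2) = -8

A tropical monomial a ⊗ x^⊗i evaluates to a + i · x. Evaluating each term at x = -2:
  Term 0 contributes -5 + 0 · -2 = -5
  Term 1 contributes 8 + 1 · -2 = 6
  Term 2 contributes 4 + 2 · -2 = 0
  Term 3 contributes -2 + 3 · -2 = -8
p(-2) = ⊕ of these = min[-5, 6, 0, -8] = -8.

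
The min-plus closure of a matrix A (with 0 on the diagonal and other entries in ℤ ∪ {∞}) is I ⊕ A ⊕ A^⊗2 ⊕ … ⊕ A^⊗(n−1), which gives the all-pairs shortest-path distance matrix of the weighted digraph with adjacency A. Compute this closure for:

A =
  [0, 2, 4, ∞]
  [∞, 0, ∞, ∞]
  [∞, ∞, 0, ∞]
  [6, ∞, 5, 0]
Closure =
  [0, 2, 4, ∞]
  [∞, 0, ∞, ∞]
  [∞, ∞, 0, ∞]
  [6, 8, 5, 0]

This is the Floyd-Warshall all-pairs shortest-path computation. For each intermediate vertex k = 0, 1, …, 3, update dist[i][j] ← min(dist[i][j], dist[i][k] + dist[k][j]). The final matrix gives, for each (i, j), the minimum total weight of any directed path from i to j (possibly empty when i = j).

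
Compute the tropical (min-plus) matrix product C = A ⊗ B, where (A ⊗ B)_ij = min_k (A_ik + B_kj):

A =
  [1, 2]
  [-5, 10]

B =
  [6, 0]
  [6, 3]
A ⊗ B =
  [7, 1]
  [1, -5]

Apply the min-plus product entry-by-entry:
  C[0][0] = min over k of (A[0][0] + B[0][0] = 1 + 6 = 7, A[0][1] + B[1][0] = 2 + 6 = 8) = 7 (attained at k = 0)
  C[0][1] = min over k of (A[0][0] + B[0][1] = 1 + 0 = 1, A[0][1] + B[1][1] = 2 + 3 = 5) = 1 (attained at k = 0)
  C[1][0] = min over k of (A[1][0] + B[0][0] = -5 + 6 = 1, A[1][1] + B[1][0] = 10 + 6 = 16) = 1 (attained at k = 0)
  C[1][1] = min over k of (A[1][0] + B[0][1] = -5 + 0 = -5, A[1][1] + B[1][1] = 10 + 3 = 13) = -5 (attained at k = 0)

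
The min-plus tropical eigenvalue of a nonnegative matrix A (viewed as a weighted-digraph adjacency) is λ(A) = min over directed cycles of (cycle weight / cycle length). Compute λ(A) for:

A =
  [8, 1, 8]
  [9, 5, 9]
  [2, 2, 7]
λ(A) = 4

Enumerate directed cycles and compute their means (weight / length). Sample:
  cycle 0 → 0: weight = 8, length = 1, mean = 8/1 ≈ 8.000
  cycle 1 → 1: weight = 5, length = 1, mean = 5/1 ≈ 5.000
  cycle 2 → 2: weight = 7, length = 1, mean = 7/1 ≈ 7.000
  cycle 0 → 1 → 0: weight = 10, length = 2, mean = 10/2 ≈ 5.000
  cycle 0 → 2 → 0: weight = 10, length = 2, mean = 10/2 ≈ 5.000
  cycle 1 → 0 → 1: weight = 10, length = 2, mean = 10/2 ≈ 5.000
Minimum mean = 4.000, attained e.g. along the cycle 0 → 1 → 2 → 0 with weight 12 and length 3. So λ(A) = 12/3 = 4.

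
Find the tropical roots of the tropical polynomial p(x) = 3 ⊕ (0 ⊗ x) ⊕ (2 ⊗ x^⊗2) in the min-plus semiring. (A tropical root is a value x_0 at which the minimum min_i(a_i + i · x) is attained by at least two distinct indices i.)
Roots: {-2, 3}

Each tropical root is a break point of the lower envelope of the lines y = a_i + i · x (there are 3 lines, with slopes 0, 1, ..., 2). Only the lines that attain the minimum somewhere contribute to roots; other lines are dominated. Here the surviving (envelope) indices are i = 2, i = 1, i = 0.
Intersections between consecutive envelope lines give the roots: for adjacent envelope indices i < j the intersection is x = (a_i − a_j) / (j − i). Reading off the sorted break points: {-2, 3}.
Verification: at each break x_0, at least two indices attain the minimum of min_i(a_i + i · x_0).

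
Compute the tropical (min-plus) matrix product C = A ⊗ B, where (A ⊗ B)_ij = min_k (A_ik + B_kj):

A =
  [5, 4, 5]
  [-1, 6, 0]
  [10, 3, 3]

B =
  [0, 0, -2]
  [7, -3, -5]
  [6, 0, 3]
A ⊗ B =
  [5, 1, -1]
  [-1, -1, -3]
  [9, 0, -2]

Apply the min-plus product entry-by-entry:
  C[0][0] = min over k of (A[0][0] + B[0][0] = 5 + 0 = 5, A[0][1] + B[1][0] = 4 + 7 = 11, A[0][2] + B[2][0] = 5 + 6 = 11) = 5 (attained at k = 0)
  C[0][1] = min over k of (A[0][0] + B[0][1] = 5 + 0 = 5, A[0][1] + B[1][1] = 4 + -3 = 1, A[0][2] + B[2][1] = 5 + 0 = 5) = 1 (attained at k = 1)
  C[0][2] = min over k of (A[0][0] + B[0][2] = 5 + -2 = 3, A[0][1] + B[1][2] = 4 + -5 = -1, A[0][2] + B[2][2] = 5 + 3 = 8) = -1 (attained at k = 1)
  C[1][0] = min over k of (A[1][0] + B[0][0] = -1 + 0 = -1, A[1][1] + B[1][0] = 6 + 7 = 13, A[1][2] + B[2][0] = 0 + 6 = 6) = -1 (attained at k = 0)
  C[1][1] = min over k of (A[1][0] + B[0][1] = -1 + 0 = -1, A[1][1] + B[1][1] = 6 + -3 = 3, A[1][2] + B[2][1] = 0 + 0 = 0) = -1 (attained at k = 0)
  C[1][2] = min over k of (A[1][0] + B[0][2] = -1 + -2 = -3, A[1][1] + B[1][2] = 6 + -5 = 1, A[1][2] + B[2][2] = 0 + 3 = 3) = -3 (attained at k = 0)
  C[2][0] = min over k of (A[2][0] + B[0][0] = 10 + 0 = 10, A[2][1] + B[1][0] = 3 + 7 = 10, A[2][2] + B[2][0] = 3 + 6 = 9) = 9 (attained at k = 2)
  C[2][1] = min over k of (A[2][0] + B[0][1] = 10 + 0 = 10, A[2][1] + B[1][1] = 3 + -3 = 0, A[2][2] + B[2][1] = 3 + 0 = 3) = 0 (attained at k = 1)
  C[2][2] = min over k of (A[2][0] + B[0][2] = 10 + -2 = 8, A[2][1] + B[1][2] = 3 + -5 = -2, A[2][2] + B[2][2] = 3 + 3 = 6) = -2 (attained at k = 1)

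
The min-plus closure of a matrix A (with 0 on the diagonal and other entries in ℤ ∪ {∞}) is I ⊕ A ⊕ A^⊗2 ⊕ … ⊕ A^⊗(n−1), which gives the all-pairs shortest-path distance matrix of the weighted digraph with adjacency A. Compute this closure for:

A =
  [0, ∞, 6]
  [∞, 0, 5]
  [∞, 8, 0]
Closure =
  [0, 14, 6]
  [∞, 0, 5]
  [∞, 8, 0]

This is the Floyd-Warshall all-pairs shortest-path computation. For each intermediate vertex k = 0, 1, …, 2, update dist[i][j] ← min(dist[i][j], dist[i][k] + dist[k][j]). The final matrix gives, for each (i, j), the minimum total weight of any directed path from i to j (possibly empty when i = j).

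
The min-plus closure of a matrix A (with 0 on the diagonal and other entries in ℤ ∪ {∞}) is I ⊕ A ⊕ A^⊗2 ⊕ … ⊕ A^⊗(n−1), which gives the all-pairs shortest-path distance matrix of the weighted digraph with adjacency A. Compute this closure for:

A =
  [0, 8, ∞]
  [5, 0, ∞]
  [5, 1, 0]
Closure =
  [0, 8, ∞]
  [5, 0, ∞]
  [5, 1, 0]

This is the Floyd-Warshall all-pairs shortest-path computation. For each intermediate vertex k = 0, 1, …, 2, update dist[i][j] ← min(dist[i][j], dist[i][k] + dist[k][j]). The final matrix gives, for each (i, j), the minimum total weight of any directed path from i to j (possibly empty when i = j).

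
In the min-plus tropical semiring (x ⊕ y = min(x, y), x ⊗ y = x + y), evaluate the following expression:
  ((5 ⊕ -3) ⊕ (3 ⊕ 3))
((5 ⊕ -3) ⊕ (3 ⊕ 3)) = -3

Expand innermost to outermost. Recall ⊕ takes the minimum of its arguments and ⊗ takes their sum. Working out the expression ((5 ⊕ -3) ⊕ (3 ⊕ 3)) gives -3.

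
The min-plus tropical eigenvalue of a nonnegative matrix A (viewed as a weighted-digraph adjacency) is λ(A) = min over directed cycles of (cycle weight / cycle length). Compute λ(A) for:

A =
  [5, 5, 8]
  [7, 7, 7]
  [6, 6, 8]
λ(A) = 5

Enumerate directed cycles and compute their means (weight / length). Sample:
  cycle 0 → 0: weight = 5, length = 1, mean = 5/1 ≈ 5.000
  cycle 1 → 1: weight = 7, length = 1, mean = 7/1 ≈ 7.000
  cycle 2 → 2: weight = 8, length = 1, mean = 8/1 ≈ 8.000
  cycle 0 → 1 → 0: weight = 12, length = 2, mean = 12/2 ≈ 6.000
  cycle 0 → 2 → 0: weight = 14, length = 2, mean = 14/2 ≈ 7.000
  cycle 1 → 0 → 1: weight = 12, length = 2, mean = 12/2 ≈ 6.000
Minimum mean = 5.000, attained e.g. along the cycle 0 → 0 with weight 5 and length 1. So λ(A) = 5/1 = 5.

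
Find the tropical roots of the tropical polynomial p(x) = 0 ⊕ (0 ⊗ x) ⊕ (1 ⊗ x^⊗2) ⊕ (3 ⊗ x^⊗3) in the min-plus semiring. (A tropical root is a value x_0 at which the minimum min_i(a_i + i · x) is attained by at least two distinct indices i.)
Roots: {-2, -1, 0}

Each tropical root is a break point of the lower envelope of the lines y = a_i + i · x (there are 4 lines, with slopes 0, 1, ..., 3). Only the lines that attain the minimum somewhere contribute to roots; other lines are dominated. Here the surviving (envelope) indices are i = 3, i = 2, i = 1, i = 0.
Intersections between consecutive envelope lines give the roots: for adjacent envelope indices i < j the intersection is x = (a_i − a_j) / (j − i). Reading off the sorted break points: {-2, -1, 0}.
Verification: at each break x_0, at least two indices attain the minimum of min_i(a_i + i · x_0).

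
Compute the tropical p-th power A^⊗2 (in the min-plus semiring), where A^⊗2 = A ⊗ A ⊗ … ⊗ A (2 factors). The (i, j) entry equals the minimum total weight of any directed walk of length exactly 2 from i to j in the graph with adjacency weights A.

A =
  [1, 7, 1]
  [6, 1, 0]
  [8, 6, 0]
A^⊗2 =
  [2, 7, 1]
  [7, 2, 0]
  [8, 6, 0]

Each entry (A^⊗2)_ij equals the minimum over all length-2 walks i = v_0 → v_1 → … → v_2 = j of Σ_t A[v_t][v_{t+1}]. For example, for (i, j) = (0, 2) we minimise over 3 possible intermediate vertex sequences; the minimum is 1, attained along the walk 0 → 2 → 2.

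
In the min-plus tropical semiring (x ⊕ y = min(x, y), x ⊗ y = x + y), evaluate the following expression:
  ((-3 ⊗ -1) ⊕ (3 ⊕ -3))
((-3 ⊗ -1) ⊕ (3 ⊕ -3)) = -4

Expand innermost to outermost. Recall ⊕ takes the minimum of its arguments and ⊗ takes their sum. Working out the expression ((-3 ⊗ -1) ⊕ (3 ⊕ -3)) gives -4.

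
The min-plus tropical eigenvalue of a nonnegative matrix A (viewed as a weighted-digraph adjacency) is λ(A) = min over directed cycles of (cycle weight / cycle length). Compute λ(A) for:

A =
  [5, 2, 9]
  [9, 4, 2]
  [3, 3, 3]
λ(A) = 7/3

Enumerate directed cycles and compute their means (weight / length). Sample:
  cycle 0 → 0: weight = 5, length = 1, mean = 5/1 ≈ 5.000
  cycle 1 → 1: weight = 4, length = 1, mean = 4/1 ≈ 4.000
  cycle 2 → 2: weight = 3, length = 1, mean = 3/1 ≈ 3.000
  cycle 0 → 1 → 0: weight = 11, length = 2, mean = 11/2 ≈ 5.500
  cycle 0 → 2 → 0: weight = 12, length = 2, mean = 12/2 ≈ 6.000
  cycle 1 → 0 → 1: weight = 11, length = 2, mean = 11/2 ≈ 5.500
Minimum mean = 2.333, attained e.g. along the cycle 0 → 1 → 2 → 0 with weight 7 and length 3. So λ(A) = 7/3 = 7/3.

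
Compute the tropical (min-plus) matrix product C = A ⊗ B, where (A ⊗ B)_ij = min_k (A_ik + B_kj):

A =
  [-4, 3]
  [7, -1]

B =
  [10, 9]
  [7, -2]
A ⊗ B =
  [6, 1]
  [6, -3]

Apply the min-plus product entry-by-entry:
  C[0][0] = min over k of (A[0][0] + B[0][0] = -4 + 10 = 6, A[0][1] + B[1][0] = 3 + 7 = 10) = 6 (attained at k = 0)
  C[0][1] = min over k of (A[0][0] + B[0][1] = -4 + 9 = 5, A[0][1] + B[1][1] = 3 + -2 = 1) = 1 (attained at k = 1)
  C[1][0] = min over k of (A[1][0] + B[0][0] = 7 + 10 = 17, A[1][1] + B[1][0] = -1 + 7 = 6) = 6 (attained at k = 1)
  C[1][1] = min over k of (A[1][0] + B[0][1] = 7 + 9 = 16, A[1][1] + B[1][1] = -1 + -2 = -3) = -3 (attained at k = 1)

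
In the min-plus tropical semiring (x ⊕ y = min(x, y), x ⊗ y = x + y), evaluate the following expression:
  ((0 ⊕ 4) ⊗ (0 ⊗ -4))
((0 ⊕ 4) ⊗ (0 ⊗ -4)) = -4

Expand innermost to outermost. Recall ⊕ takes the minimum of its arguments and ⊗ takes their sum. Working out the expression ((0 ⊕ 4) ⊗ (0 ⊗ -4)) gives -4.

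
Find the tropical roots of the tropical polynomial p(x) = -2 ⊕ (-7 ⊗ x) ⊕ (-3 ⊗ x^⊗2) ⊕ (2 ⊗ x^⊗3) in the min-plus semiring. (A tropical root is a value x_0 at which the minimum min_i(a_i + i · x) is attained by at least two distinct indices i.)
Roots: {-5, -4, 5}

Each tropical root is a break point of the lower envelope of the lines y = a_i + i · x (there are 4 lines, with slopes 0, 1, ..., 3). Only the lines that attain the minimum somewhere contribute to roots; other lines are dominated. Here the surviving (envelope) indices are i = 3, i = 2, i = 1, i = 0.
Intersections between consecutive envelope lines give the roots: for adjacent envelope indices i < j the intersection is x = (a_i − a_j) / (j − i). Reading off the sorted break points: {-5, -4, 5}.
Verification: at each break x_0, at least two indices attain the minimum of min_i(a_i + i · x_0).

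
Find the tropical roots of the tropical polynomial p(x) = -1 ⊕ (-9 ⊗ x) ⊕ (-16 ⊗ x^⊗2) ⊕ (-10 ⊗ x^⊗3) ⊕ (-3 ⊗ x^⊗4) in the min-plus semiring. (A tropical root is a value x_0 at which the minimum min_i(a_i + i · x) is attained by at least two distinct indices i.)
Roots: {-7, -6, 7, 8}

Each tropical root is a break point of the lower envelope of the lines y = a_i + i · x (there are 5 lines, with slopes 0, 1, ..., 4). Only the lines that attain the minimum somewhere contribute to roots; other lines are dominated. Here the surviving (envelope) indices are i = 4, i = 3, i = 2, i = 1, i = 0.
Intersections between consecutive envelope lines give the roots: for adjacent envelope indices i < j the intersection is x = (a_i − a_j) / (j − i). Reading off the sorted break points: {-7, -6, 7, 8}.
Verification: at each break x_0, at least two indices attain the minimum of min_i(a_i + i · x_0).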